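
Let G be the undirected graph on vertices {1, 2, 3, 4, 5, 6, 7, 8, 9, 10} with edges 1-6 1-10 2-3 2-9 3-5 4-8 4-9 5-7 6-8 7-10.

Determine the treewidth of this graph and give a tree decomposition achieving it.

Every bag has size at most 3, so the width is 3 − 1 = 2 and tw(G) ≤ 2. The edges 8–6–1–10–7–5–3–2–9–4–8 form a cycle, so G is not a tree and its treewidth is at least 2. Therefore the treewidth is 2.

Treewidth 2.
One such decomposition:
Bags: B1 = {1, 6, 8}  B2 = {1, 8, 10}  B3 = {7, 8, 10}  B4 = {5, 7, 8}  B5 = {3, 5, 8}  B6 = {2, 3, 8}  B7 = {2, 8, 9}  B8 = {4, 8, 9}
Tree: B1–B2, B2–B3, B3–B4, B4–B5, B5–B6, B6–B7, B7–B8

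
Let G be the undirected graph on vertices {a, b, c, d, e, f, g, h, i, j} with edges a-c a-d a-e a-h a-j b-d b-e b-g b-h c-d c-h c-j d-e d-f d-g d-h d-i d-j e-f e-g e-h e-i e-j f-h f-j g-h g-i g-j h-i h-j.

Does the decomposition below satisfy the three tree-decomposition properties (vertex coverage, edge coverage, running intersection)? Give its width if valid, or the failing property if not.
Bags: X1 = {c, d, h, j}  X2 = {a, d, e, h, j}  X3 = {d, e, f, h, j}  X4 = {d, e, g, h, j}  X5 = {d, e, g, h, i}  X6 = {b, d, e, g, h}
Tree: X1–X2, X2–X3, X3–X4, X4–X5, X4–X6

A tree decomposition must satisfy three properties: every vertex lies in some bag; for every edge, both endpoints lie together in some bag; and for every vertex, the bags containing it form a connected subtree. Here edge (a,c) lies in no bag, so the decomposition is invalid.

No — edge (a,c) lies in no bag.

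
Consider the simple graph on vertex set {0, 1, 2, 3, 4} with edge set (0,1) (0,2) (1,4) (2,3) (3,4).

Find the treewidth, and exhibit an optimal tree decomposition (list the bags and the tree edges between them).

The largest bag has 3 vertices, giving width 2; this decomposition certifies tw(G) ≤ 2. Since 2–3–4–1–0–2 is a cycle in G, G is not acyclic. Forests are exactly the graphs of treewidth ≤ 1, so tw(G) ≥ 2. Therefore the treewidth is 2.

Treewidth 2.
One optimal decomposition is:
Bags: B1 = {2, 3, 4}  B2 = {1, 2, 4}  B3 = {0, 1, 2}
Tree: B1–B2, B2–B3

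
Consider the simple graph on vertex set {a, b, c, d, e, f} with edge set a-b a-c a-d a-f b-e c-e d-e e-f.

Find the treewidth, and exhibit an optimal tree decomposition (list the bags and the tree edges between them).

Treewidth 2.
One such decomposition:
Bags: B1 = {a, c, e}  B2 = {a, e, f}  B3 = {a, d, e}  B4 = {a, b, e}
Tree: B1–B2, B2–B3, B3–B4

Every bag has size at most 3, so the width is 3 − 1 = 2 and tw(G) ≤ 2. The edges c–a–f–e–c form a cycle, so G is not a tree and its treewidth is at least 2. The upper and lower bounds meet at 2, so that is the treewidth.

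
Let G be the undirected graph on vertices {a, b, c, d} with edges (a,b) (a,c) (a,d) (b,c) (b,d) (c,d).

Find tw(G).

3

A width-3 tree decomposition is:
Bags: B1 = {a, b, c, d}
Tree: (single bag)
A single bag containing all 4 vertices is trivially a valid decomposition of width 3. For the lower bound, the 4 vertices {a, b, c, d} are pairwise adjacent, and any tree decomposition puts a clique entirely inside one bag — forcing width ≥ 3. The upper and lower bounds meet at 3, so that is the treewidth.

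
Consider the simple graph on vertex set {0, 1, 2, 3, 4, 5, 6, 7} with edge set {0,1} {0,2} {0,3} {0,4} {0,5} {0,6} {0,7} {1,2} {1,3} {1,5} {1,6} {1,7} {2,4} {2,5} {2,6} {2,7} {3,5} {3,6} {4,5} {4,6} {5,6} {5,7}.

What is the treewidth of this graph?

4

A width-4 tree decomposition is:
Bags: B1 = {0, 1, 2, 5, 6}  B2 = {0, 2, 4, 5, 6}  B3 = {0, 1, 2, 5, 7}  B4 = {0, 1, 3, 5, 6}
Tree: B1–B2, B1–B3, B1–B4
Every bag has size at most 5, so the width is 5 − 1 = 4 and tw(G) ≤ 4. Conversely, {0, 1, 2, 5, 6} is a clique of size 5, and the vertices of any clique must share a bag in every tree decomposition; so some bag has ≥ 5 vertices and tw(G) ≥ 4. Therefore the treewidth is 4.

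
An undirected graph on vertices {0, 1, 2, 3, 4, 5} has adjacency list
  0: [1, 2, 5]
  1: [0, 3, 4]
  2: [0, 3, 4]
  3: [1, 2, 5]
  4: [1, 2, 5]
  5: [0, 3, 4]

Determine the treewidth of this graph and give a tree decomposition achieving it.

Every bag has size at most 4, so the width is 4 − 1 = 3 and tw(G) ≤ 3. For the lower bound: the 4 vertex sets {0,5}, {1,3}, {4}, {2} are disjoint, each induces a connected subgraph, and every pair is joined by at least one edge of G. Contracting each set to a single vertex therefore yields K_{4} as a minor, and since treewidth is minor-monotone, tw(G) ≥ tw(K_{4}) = 3. Combining the bounds, tw(G) = 3.

Treewidth 3.
Bags: B1 = {0, 3, 4, 5}  B2 = {0, 1, 3, 4}  B3 = {0, 2, 3, 4}
Tree: B1–B2, B2–B3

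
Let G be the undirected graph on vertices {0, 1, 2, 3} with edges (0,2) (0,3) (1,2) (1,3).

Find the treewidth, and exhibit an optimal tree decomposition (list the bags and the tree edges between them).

Each bag holds 3 vertices, so the decomposition has width 2, which upper-bounds the treewidth. Since 1–3–0–2–1 is a cycle in G, G is not acyclic. Forests are exactly the graphs of treewidth ≤ 1, so tw(G) ≥ 2. The upper and lower bounds meet at 2, so that is the treewidth.

Treewidth 2.
One optimal decomposition is:
Bags: B1 = {0, 1, 3}  B2 = {0, 1, 2}
Tree: B1–B2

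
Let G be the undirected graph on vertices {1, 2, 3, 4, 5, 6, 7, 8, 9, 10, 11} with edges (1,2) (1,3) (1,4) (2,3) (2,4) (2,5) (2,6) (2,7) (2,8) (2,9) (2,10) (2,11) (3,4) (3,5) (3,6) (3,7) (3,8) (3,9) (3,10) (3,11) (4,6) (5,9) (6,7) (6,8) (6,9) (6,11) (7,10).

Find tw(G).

3

A width-3 tree decomposition is:
Bags: B1 = {2, 3, 6, 9}  B2 = {2, 3, 6, 7}  B3 = {2, 3, 5, 9}  B4 = {2, 3, 6, 11}  B5 = {2, 3, 7, 10}  B6 = {2, 3, 4, 6}  B7 = {2, 3, 6, 8}  B8 = {1, 2, 3, 4}
Tree: B1–B2, B1–B3, B1–B4, B2–B5, B4–B6, B4–B7, B6–B8
Every bag has size at most 4, so the width is 4 − 1 = 3 and tw(G) ≤ 3. On the other hand G contains the 4-clique {1, 2, 3, 4}. A clique must lie in a single bag of any decomposition, so no decomposition can have width below 3. Therefore the treewidth is 3.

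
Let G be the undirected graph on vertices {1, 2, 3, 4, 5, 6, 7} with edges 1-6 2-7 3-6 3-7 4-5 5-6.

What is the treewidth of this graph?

1

A width-1 tree decomposition is:
Bags: B1 = {5, 6}  B2 = {1, 6}  B3 = {3, 6}  B4 = {4, 5}  B5 = {3, 7}  B6 = {2, 7}
Tree: B1–B2, B2–B3, B1–B4, B3–B5, B5–B6
Every bag has size at most 2, so the width is 2 − 1 = 1 and tw(G) ≤ 1. G has an edge, so its treewidth is at least 1. Therefore the treewidth is 1.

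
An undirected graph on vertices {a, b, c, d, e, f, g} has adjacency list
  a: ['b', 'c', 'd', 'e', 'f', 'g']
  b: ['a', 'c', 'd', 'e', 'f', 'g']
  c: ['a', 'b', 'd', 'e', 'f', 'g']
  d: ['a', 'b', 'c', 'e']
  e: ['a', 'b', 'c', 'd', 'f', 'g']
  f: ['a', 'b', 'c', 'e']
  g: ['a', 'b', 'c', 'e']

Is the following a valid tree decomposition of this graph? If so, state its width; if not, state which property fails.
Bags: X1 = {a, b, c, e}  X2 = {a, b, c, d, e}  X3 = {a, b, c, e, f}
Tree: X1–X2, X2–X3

A tree decomposition must satisfy three properties: every vertex lies in some bag; for every edge, both endpoints lie together in some bag; and for every vertex, the bags containing it form a connected subtree. Here vertex g appears in no bag, so the decomposition is invalid.

No — vertex g appears in no bag.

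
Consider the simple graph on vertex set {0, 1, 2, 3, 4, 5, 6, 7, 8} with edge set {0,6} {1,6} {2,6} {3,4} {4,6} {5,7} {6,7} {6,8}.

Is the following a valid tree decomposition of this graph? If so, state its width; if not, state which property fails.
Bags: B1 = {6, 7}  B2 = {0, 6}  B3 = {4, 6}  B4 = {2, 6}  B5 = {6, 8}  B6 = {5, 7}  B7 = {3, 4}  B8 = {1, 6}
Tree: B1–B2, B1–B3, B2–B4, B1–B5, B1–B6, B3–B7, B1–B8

Yes; width 1.

Every vertex of G appears in some bag (union = {0, 1, 2, 3, 4, 5, 6, 7, 8}); every edge is covered by a bag; and for each vertex v the set of bags containing v is connected in the bag tree. The decomposition is therefore valid. The largest bag has 2 vertices, so the width is 1.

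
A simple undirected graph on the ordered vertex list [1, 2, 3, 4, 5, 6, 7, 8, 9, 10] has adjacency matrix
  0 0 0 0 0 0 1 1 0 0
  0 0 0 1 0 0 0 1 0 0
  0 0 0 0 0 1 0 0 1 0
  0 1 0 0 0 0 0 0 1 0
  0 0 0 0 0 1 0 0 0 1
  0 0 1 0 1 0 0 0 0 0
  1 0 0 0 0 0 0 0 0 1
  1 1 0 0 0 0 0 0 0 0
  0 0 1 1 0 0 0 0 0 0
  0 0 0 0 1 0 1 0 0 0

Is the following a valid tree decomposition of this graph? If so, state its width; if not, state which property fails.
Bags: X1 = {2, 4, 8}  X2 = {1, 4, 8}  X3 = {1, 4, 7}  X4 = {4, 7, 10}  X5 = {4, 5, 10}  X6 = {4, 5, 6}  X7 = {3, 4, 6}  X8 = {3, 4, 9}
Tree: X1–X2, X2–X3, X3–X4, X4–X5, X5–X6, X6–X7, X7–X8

Yes; width 2.

Every vertex of G appears in some bag (union = {1, 2, 3, 4, 5, 6, 7, 8, 9, 10}); every edge is covered by a bag; and for each vertex v the set of bags containing v is connected in the bag tree. The decomposition is therefore valid. The largest bag has 3 vertices, so the width is 2.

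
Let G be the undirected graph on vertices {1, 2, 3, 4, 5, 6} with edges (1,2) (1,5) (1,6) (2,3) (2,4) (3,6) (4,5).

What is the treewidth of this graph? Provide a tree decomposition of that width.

The largest bag has 3 vertices, giving width 2; this decomposition certifies tw(G) ≤ 2. For the lower bound, G contains the cycle 3–6–1–2–3, so G is not a forest; only forests have treewidth ≤ 1, hence tw(G) ≥ 2. Therefore the treewidth is 2.

Treewidth 2.
One optimal decomposition is:
Bags: B1 = {2, 3, 6}  B2 = {1, 2, 6}  B3 = {1, 2, 4}  B4 = {1, 4, 5}
Tree: B1–B2, B2–B3, B3–B4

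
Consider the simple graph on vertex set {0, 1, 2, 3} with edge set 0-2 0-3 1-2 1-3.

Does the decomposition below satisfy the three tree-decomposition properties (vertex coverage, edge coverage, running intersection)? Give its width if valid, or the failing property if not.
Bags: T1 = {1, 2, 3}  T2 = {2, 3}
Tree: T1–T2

A tree decomposition must satisfy three properties: every vertex lies in some bag; for every edge, both endpoints lie together in some bag; and for every vertex, the bags containing it form a connected subtree. Here vertex 0 appears in no bag, so the decomposition is invalid.

No — vertex 0 appears in no bag.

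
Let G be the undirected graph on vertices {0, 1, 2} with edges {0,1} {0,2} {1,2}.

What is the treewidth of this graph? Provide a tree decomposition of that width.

Treewidth 2.
One such decomposition:
Bags: B1 = {0, 1, 2}
Tree: (single bag)

A single bag containing all 3 vertices is trivially a valid decomposition of width 2. Conversely, {0, 1, 2} is a clique of size 3, and the vertices of any clique must share a bag in every tree decomposition; so some bag has ≥ 3 vertices and tw(G) ≥ 2. Combining the bounds, tw(G) = 2.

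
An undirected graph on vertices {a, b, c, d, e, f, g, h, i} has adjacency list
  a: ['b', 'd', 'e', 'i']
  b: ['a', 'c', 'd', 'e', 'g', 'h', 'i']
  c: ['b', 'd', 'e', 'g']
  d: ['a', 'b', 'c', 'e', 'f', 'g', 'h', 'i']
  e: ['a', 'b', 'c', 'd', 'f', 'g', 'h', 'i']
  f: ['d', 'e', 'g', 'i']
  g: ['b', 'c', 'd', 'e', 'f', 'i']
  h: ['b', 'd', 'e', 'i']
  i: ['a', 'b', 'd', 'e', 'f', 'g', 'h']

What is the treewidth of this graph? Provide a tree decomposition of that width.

The largest bag has 5 vertices, giving width 4; this decomposition certifies tw(G) ≤ 4. For the lower bound, the 5 vertices {d, e, f, g, i} are pairwise adjacent, and any tree decomposition puts a clique entirely inside one bag — forcing width ≥ 4. Combining the bounds, tw(G) = 4.

Treewidth 4.
One optimal decomposition is:
Bags: B1 = {d, e, f, g, i}  B2 = {b, d, e, g, i}  B3 = {a, b, d, e, i}  B4 = {b, c, d, e, g}  B5 = {b, d, e, h, i}
Tree: B1–B2, B2–B3, B2–B4, B2–B5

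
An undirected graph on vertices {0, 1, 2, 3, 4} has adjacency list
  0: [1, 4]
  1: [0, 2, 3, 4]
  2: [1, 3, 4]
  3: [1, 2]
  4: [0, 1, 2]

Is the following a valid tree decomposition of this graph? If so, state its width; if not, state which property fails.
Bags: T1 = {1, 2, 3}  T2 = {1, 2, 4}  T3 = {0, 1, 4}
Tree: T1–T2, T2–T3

Checking the three conditions: (i) the bags cover all of {0, 1, 2, 3, 4}; (ii) for each edge, some bag contains both endpoints; (iii) the bags containing any fixed vertex form a subtree. All hold, so the decomposition is valid with width 3 − 1 = 2.

Yes; width 2.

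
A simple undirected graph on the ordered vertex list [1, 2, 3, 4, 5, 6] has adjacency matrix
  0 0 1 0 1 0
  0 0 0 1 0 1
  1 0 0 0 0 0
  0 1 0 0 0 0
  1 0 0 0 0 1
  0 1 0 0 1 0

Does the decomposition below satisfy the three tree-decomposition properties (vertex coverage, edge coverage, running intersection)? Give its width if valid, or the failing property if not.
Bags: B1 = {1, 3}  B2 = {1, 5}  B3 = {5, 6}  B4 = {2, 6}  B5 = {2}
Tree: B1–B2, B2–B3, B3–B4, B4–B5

No — vertex 4 appears in no bag.

A tree decomposition must satisfy three properties: every vertex lies in some bag; for every edge, both endpoints lie together in some bag; and for every vertex, the bags containing it form a connected subtree. Here vertex 4 appears in no bag, so the decomposition is invalid.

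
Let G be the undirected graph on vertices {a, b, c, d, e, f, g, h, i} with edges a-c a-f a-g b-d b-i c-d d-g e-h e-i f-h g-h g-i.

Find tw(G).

3

A width-3 tree decomposition is:
Bags: B1 = {a, e, f, h}  B2 = {a, e, g, h}  B3 = {a, e, g, i}  B4 = {a, c, g, i}  B5 = {c, d, g, i}  B6 = {b, c, d, i}
Tree: B1–B2, B2–B3, B3–B4, B4–B5, B5–B6
Each bag holds 4 vertices, so the decomposition has width 3, which upper-bounds the treewidth. For the lower bound: the 4 vertex sets {e,f,h}, {a}, {g}, {b,c,d,i} are disjoint, each induces a connected subgraph, and every pair is joined by at least one edge of G. Contracting each set to a single vertex therefore yields K_{4} as a minor, and since treewidth is minor-monotone, tw(G) ≥ tw(K_{4}) = 3. Combining the bounds, tw(G) = 3.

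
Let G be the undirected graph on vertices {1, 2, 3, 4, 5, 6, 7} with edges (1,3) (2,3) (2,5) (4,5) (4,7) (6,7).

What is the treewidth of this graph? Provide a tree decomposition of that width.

Treewidth 1.
One such decomposition:
Bags: B1 = {1, 3}  B2 = {2, 3}  B3 = {2, 5}  B4 = {4, 5}  B5 = {4, 7}  B6 = {6, 7}
Tree: B1–B2, B2–B3, B3–B4, B4–B5, B5–B6

The largest bag has 2 vertices, giving width 1; this decomposition certifies tw(G) ≤ 1. Any graph with an edge has treewidth ≥ 1, and G has the edge 1–3. Combining the bounds, tw(G) = 1.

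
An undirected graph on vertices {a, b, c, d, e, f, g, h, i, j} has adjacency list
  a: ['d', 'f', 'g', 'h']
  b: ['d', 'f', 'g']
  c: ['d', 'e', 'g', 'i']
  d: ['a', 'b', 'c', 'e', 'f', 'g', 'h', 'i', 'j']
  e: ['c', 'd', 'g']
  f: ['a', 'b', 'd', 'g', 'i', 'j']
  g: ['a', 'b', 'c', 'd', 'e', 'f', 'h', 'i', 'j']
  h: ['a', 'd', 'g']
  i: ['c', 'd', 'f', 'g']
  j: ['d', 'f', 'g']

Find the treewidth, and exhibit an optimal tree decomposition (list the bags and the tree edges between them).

The largest bag has 4 vertices, giving width 3; this decomposition certifies tw(G) ≤ 3. On the other hand G contains the 4-clique {c, d, e, g}. A clique must lie in a single bag of any decomposition, so no decomposition can have width below 3. Hence tw(G) = 3 exactly.

Treewidth 3.
Bags: B1 = {d, f, g, j}  B2 = {a, d, f, g}  B3 = {d, f, g, i}  B4 = {c, d, g, i}  B5 = {c, d, e, g}  B6 = {a, d, g, h}  B7 = {b, d, f, g}
Tree: B1–B2, B2–B3, B3–B4, B4–B5, B2–B6, B3–B7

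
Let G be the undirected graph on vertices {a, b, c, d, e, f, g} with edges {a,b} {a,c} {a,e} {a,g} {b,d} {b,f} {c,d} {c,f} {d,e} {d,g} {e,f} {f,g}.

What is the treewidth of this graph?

3

A width-3 tree decomposition is:
Bags: B1 = {a, d, e, f}  B2 = {a, d, f, g}  B3 = {a, b, d, f}  B4 = {a, c, d, f}
Tree: B1–B2, B2–B3, B3–B4
Every bag has size at most 4, so the width is 4 − 1 = 3 and tw(G) ≤ 3. For the lower bound: the 4 vertex sets {d,e}, {f,g}, {a}, {b} are disjoint, each induces a connected subgraph, and every pair is joined by at least one edge of G. Contracting each set to a single vertex therefore yields K_{4} as a minor, and since treewidth is minor-monotone, tw(G) ≥ tw(K_{4}) = 3. Therefore the treewidth is 3.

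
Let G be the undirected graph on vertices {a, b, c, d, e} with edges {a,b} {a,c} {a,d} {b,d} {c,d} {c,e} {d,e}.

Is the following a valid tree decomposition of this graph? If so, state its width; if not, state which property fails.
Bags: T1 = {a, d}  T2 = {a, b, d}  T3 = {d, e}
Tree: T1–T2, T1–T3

A tree decomposition must satisfy three properties: every vertex lies in some bag; for every edge, both endpoints lie together in some bag; and for every vertex, the bags containing it form a connected subtree. Here vertex c appears in no bag, so the decomposition is invalid.

No — vertex c appears in no bag.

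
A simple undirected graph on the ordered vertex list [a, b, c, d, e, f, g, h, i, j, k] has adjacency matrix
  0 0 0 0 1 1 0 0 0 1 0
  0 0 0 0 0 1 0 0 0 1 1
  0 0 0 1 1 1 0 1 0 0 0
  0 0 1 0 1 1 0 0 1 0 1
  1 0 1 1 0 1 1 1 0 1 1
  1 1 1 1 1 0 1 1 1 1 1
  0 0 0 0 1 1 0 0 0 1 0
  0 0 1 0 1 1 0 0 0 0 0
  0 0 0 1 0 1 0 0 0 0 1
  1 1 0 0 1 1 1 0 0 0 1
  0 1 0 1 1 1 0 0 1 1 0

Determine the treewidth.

A width-3 tree decomposition is:
Bags: B1 = {e, f, g, j}  B2 = {e, f, j, k}  B3 = {b, f, j, k}  B4 = {d, e, f, k}  B5 = {a, e, f, j}  B6 = {d, f, i, k}  B7 = {c, d, e, f}  B8 = {c, e, f, h}
Tree: B1–B2, B2–B3, B2–B4, B2–B5, B4–B6, B4–B7, B7–B8
The largest bag has 4 vertices, giving width 3; this decomposition certifies tw(G) ≤ 3. On the other hand G contains the 4-clique {c, d, e, f}. A clique must lie in a single bag of any decomposition, so no decomposition can have width below 3. Therefore the treewidth is 3.

3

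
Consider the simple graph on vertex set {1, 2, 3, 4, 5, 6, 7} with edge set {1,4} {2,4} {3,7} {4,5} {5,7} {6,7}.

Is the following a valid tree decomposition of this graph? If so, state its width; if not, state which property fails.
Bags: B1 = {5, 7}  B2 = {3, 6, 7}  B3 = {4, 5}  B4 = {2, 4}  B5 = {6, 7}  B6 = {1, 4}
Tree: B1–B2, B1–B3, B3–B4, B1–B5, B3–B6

No — bags containing vertex 6 are not connected in the tree.

A tree decomposition must satisfy three properties: every vertex lies in some bag; for every edge, both endpoints lie together in some bag; and for every vertex, the bags containing it form a connected subtree. Here bags containing vertex 6 are not connected in the tree, so the decomposition is invalid.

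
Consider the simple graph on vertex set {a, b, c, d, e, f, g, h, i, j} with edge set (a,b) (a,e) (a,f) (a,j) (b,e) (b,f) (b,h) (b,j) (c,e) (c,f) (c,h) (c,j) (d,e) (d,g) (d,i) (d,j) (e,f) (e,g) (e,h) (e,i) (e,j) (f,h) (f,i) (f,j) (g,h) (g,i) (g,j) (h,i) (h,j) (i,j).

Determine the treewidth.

A width-4 tree decomposition is:
Bags: B1 = {c, e, f, h, j}  B2 = {e, f, h, i, j}  B3 = {e, g, h, i, j}  B4 = {d, e, g, i, j}  B5 = {b, e, f, h, j}  B6 = {a, b, e, f, j}
Tree: B1–B2, B2–B3, B3–B4, B2–B5, B5–B6
The largest bag has 5 vertices, giving width 4; this decomposition certifies tw(G) ≤ 4. For the lower bound, the 5 vertices {d, e, g, i, j} are pairwise adjacent, and any tree decomposition puts a clique entirely inside one bag — forcing width ≥ 4. Combining the bounds, tw(G) = 4.

4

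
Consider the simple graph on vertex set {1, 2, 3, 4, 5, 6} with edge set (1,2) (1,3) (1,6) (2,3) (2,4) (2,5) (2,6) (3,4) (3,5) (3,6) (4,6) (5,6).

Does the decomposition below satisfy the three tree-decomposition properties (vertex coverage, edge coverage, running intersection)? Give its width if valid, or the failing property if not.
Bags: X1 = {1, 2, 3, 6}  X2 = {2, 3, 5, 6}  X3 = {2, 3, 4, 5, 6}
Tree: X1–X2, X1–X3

A tree decomposition must satisfy three properties: every vertex lies in some bag; for every edge, both endpoints lie together in some bag; and for every vertex, the bags containing it form a connected subtree. Here bags containing vertex 5 are not connected in the tree, so the decomposition is invalid.

No — bags containing vertex 5 are not connected in the tree.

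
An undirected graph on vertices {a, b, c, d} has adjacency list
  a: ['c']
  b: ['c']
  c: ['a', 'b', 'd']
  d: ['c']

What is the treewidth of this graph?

1

A width-1 tree decomposition is:
Bags: B1 = {c, d}  B2 = {a, c}  B3 = {b, c}
Tree: B1–B2, B1–B3
Every bag has size at most 2, so the width is 2 − 1 = 1 and tw(G) ≤ 1. Any graph with an edge has treewidth ≥ 1, and G has the edge d–c. Hence tw(G) = 1 exactly.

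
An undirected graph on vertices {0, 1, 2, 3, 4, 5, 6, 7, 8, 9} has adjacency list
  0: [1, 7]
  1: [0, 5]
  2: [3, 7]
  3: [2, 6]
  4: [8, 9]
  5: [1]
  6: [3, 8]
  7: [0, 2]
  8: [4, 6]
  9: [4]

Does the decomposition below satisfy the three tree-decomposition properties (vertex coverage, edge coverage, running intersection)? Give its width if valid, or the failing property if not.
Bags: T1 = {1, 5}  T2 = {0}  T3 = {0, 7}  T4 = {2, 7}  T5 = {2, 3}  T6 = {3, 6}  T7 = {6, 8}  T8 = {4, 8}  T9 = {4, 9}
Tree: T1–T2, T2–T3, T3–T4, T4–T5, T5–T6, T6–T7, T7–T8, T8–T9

A tree decomposition must satisfy three properties: every vertex lies in some bag; for every edge, both endpoints lie together in some bag; and for every vertex, the bags containing it form a connected subtree. Here edge (1,0) lies in no bag, so the decomposition is invalid.

No — edge (1,0) lies in no bag.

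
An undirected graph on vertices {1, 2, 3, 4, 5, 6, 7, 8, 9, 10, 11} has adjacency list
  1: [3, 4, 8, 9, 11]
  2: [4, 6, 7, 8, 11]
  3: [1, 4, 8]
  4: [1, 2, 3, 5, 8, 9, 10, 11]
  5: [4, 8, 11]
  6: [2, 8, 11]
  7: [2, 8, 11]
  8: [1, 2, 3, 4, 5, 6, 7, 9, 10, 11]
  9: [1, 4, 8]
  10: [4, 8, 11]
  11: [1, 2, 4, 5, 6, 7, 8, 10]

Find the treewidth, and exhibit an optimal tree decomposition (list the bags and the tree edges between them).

Treewidth 3.
Bags: B1 = {2, 7, 8, 11}  B2 = {2, 4, 8, 11}  B3 = {4, 8, 10, 11}  B4 = {4, 5, 8, 11}  B5 = {1, 4, 8, 11}  B6 = {1, 4, 8, 9}  B7 = {2, 6, 8, 11}  B8 = {1, 3, 4, 8}
Tree: B1–B2, B2–B3, B3–B4, B4–B5, B5–B6, B2–B7, B5–B8

Every bag has size at most 4, so the width is 4 − 1 = 3 and tw(G) ≤ 3. On the other hand G contains the 4-clique {1, 4, 8, 11}. A clique must lie in a single bag of any decomposition, so no decomposition can have width below 3. Therefore the treewidth is 3.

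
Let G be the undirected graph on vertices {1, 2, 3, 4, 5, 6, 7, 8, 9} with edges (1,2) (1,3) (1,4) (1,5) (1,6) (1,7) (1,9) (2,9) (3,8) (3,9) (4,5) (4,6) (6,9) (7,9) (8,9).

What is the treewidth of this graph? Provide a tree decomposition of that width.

Treewidth 2.
Bags: B1 = {3, 8, 9}  B2 = {1, 3, 9}  B3 = {1, 6, 9}  B4 = {1, 4, 6}  B5 = {1, 7, 9}  B6 = {1, 4, 5}  B7 = {1, 2, 9}
Tree: B1–B2, B2–B3, B3–B4, B2–B5, B4–B6, B3–B7

Each bag holds 3 vertices, so the decomposition has width 2, which upper-bounds the treewidth. Conversely, {3, 8, 9} is a clique of size 3, and the vertices of any clique must share a bag in every tree decomposition; so some bag has ≥ 3 vertices and tw(G) ≥ 2. Therefore the treewidth is 2.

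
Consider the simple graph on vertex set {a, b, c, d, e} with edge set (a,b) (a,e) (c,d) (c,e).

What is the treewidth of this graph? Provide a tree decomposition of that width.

Treewidth 1.
One optimal decomposition is:
Bags: B1 = {c, d}  B2 = {c, e}  B3 = {a, e}  B4 = {a, b}
Tree: B1–B2, B2–B3, B3–B4

The largest bag has 2 vertices, giving width 1; this decomposition certifies tw(G) ≤ 1. G has an edge, so its treewidth is at least 1. The upper and lower bounds meet at 1, so that is the treewidth.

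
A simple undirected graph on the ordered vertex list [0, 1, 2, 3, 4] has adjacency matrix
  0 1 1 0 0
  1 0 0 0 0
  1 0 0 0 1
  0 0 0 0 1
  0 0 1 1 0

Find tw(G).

A width-1 tree decomposition is:
Bags: B1 = {0, 1}  B2 = {0, 2}  B3 = {2, 4}  B4 = {3, 4}
Tree: B1–B2, B2–B3, B3–B4
Every bag has size at most 2, so the width is 2 − 1 = 1 and tw(G) ≤ 1. Since G has at least one edge (e.g. 0–1), it is not an edgeless graph, so tw(G) ≥ 1. Therefore the treewidth is 1.

1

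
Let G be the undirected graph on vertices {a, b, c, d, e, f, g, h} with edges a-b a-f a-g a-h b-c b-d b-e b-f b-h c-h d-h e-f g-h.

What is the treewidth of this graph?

A width-2 tree decomposition is:
Bags: B1 = {a, b, h}  B2 = {a, g, h}  B3 = {b, d, h}  B4 = {b, c, h}  B5 = {a, b, f}  B6 = {b, e, f}
Tree: B1–B2, B1–B3, B3–B4, B1–B5, B5–B6
Each bag holds 3 vertices, so the decomposition has width 2, which upper-bounds the treewidth. On the other hand G contains the 3-clique {a, g, h}. A clique must lie in a single bag of any decomposition, so no decomposition can have width below 2. The upper and lower bounds meet at 2, so that is the treewidth.

2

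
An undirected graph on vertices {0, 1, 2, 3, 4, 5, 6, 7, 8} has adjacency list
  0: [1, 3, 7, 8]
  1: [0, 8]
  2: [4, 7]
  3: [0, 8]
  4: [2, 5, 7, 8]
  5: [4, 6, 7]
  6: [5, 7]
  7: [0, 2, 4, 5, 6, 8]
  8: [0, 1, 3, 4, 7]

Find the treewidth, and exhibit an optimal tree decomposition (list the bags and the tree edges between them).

Treewidth 2.
One such decomposition:
Bags: B1 = {0, 7, 8}  B2 = {4, 7, 8}  B3 = {0, 3, 8}  B4 = {4, 5, 7}  B5 = {5, 6, 7}  B6 = {2, 4, 7}  B7 = {0, 1, 8}
Tree: B1–B2, B1–B3, B2–B4, B4–B5, B2–B6, B3–B7

Each bag holds 3 vertices, so the decomposition has width 2, which upper-bounds the treewidth. For the lower bound, the 3 vertices {0, 1, 8} are pairwise adjacent, and any tree decomposition puts a clique entirely inside one bag — forcing width ≥ 2. Therefore the treewidth is 2.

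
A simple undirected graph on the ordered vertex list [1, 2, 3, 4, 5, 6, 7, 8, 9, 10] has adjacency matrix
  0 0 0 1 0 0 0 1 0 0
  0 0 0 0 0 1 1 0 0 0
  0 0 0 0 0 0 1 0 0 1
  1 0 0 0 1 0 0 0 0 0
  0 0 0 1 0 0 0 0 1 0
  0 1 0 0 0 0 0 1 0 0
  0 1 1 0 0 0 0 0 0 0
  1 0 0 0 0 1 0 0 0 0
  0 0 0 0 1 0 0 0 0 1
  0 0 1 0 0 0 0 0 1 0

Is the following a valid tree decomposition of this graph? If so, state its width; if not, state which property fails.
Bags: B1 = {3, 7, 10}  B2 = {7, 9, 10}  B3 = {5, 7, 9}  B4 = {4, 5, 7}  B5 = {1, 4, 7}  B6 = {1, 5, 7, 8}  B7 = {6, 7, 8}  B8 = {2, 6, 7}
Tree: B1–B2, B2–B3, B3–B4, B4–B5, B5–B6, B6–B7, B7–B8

A tree decomposition must satisfy three properties: every vertex lies in some bag; for every edge, both endpoints lie together in some bag; and for every vertex, the bags containing it form a connected subtree. Here bags containing vertex 5 are not connected in the tree, so the decomposition is invalid.

No — bags containing vertex 5 are not connected in the tree.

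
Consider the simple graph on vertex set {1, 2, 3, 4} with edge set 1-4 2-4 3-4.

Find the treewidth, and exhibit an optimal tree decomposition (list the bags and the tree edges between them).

Treewidth 1.
One optimal decomposition is:
Bags: B1 = {3, 4}  B2 = {1, 4}  B3 = {2, 4}
Tree: B1–B2, B1–B3

The largest bag has 2 vertices, giving width 1; this decomposition certifies tw(G) ≤ 1. G has an edge, so its treewidth is at least 1. Therefore the treewidth is 1.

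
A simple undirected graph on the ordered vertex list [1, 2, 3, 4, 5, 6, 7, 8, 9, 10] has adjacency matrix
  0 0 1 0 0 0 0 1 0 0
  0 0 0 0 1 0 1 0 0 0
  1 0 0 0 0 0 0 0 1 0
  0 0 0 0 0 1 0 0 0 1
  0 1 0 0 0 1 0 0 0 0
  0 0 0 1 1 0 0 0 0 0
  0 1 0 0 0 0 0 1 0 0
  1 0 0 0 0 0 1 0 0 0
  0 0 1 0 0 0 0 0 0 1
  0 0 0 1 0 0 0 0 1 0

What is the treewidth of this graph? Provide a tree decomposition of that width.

Every bag has size at most 3, so the width is 3 − 1 = 2 and tw(G) ≤ 2. The edges 8–1–3–9–10–4–6–5–2–7–8 form a cycle, so G is not a tree and its treewidth is at least 2. The upper and lower bounds meet at 2, so that is the treewidth.

Treewidth 2.
One such decomposition:
Bags: B1 = {1, 3, 8}  B2 = {3, 8, 9}  B3 = {8, 9, 10}  B4 = {4, 8, 10}  B5 = {4, 6, 8}  B6 = {5, 6, 8}  B7 = {2, 5, 8}  B8 = {2, 7, 8}
Tree: B1–B2, B2–B3, B3–B4, B4–B5, B5–B6, B6–B7, B7–B8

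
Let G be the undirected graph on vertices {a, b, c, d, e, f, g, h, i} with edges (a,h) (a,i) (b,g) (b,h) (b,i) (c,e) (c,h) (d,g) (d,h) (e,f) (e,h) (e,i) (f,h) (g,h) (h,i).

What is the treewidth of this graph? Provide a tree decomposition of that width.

Each bag holds 3 vertices, so the decomposition has width 2, which upper-bounds the treewidth. On the other hand G contains the 3-clique {d, g, h}. A clique must lie in a single bag of any decomposition, so no decomposition can have width below 2. Therefore the treewidth is 2.

Treewidth 2.
One optimal decomposition is:
Bags: B1 = {e, h, i}  B2 = {b, h, i}  B3 = {b, g, h}  B4 = {a, h, i}  B5 = {d, g, h}  B6 = {e, f, h}  B7 = {c, e, h}
Tree: B1–B2, B2–B3, B1–B4, B3–B5, B1–B6, B6–B7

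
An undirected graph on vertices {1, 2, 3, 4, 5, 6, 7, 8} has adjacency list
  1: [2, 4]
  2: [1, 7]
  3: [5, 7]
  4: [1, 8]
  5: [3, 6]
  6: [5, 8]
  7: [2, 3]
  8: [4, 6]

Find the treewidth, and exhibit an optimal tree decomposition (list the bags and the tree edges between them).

Treewidth 2.
One such decomposition:
Bags: B1 = {5, 6, 8}  B2 = {4, 5, 8}  B3 = {1, 4, 5}  B4 = {1, 2, 5}  B5 = {2, 5, 7}  B6 = {3, 5, 7}
Tree: B1–B2, B2–B3, B3–B4, B4–B5, B5–B6

Every bag has size at most 3, so the width is 3 − 1 = 2 and tw(G) ≤ 2. Since 5–6–8–4–1–2–7–3–5 is a cycle in G, G is not acyclic. Forests are exactly the graphs of treewidth ≤ 1, so tw(G) ≥ 2. Combining the bounds, tw(G) = 2.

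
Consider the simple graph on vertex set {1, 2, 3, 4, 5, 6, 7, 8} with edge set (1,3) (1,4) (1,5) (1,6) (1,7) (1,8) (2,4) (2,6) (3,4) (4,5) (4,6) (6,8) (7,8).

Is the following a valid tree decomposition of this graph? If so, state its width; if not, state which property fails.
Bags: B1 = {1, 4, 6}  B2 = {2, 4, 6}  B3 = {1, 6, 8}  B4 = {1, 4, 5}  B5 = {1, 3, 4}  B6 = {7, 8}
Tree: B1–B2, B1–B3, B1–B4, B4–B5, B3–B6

No — edge (1,7) lies in no bag.

A tree decomposition must satisfy three properties: every vertex lies in some bag; for every edge, both endpoints lie together in some bag; and for every vertex, the bags containing it form a connected subtree. Here edge (1,7) lies in no bag, so the decomposition is invalid.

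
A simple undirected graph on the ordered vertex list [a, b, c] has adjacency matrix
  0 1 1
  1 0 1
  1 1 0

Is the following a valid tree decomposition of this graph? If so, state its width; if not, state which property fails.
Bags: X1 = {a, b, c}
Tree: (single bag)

Yes; width 2.

Vertex coverage: the bags together contain {a, b, c}, the full vertex set. Edge coverage: each edge of G has both endpoints in at least one bag. Running intersection: for every vertex, the bags containing it form a connected subtree. All three properties hold, so this is a valid tree decomposition of width max|bag| − 1 = 2, and hence tw(G) ≤ 2.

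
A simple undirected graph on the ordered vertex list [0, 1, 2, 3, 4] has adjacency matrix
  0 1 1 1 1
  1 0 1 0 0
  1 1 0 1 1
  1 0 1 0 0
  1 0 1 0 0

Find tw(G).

2

A width-2 tree decomposition is:
Bags: B1 = {0, 2, 3}  B2 = {0, 1, 2}  B3 = {0, 2, 4}
Tree: B1–B2, B1–B3
Each bag holds 3 vertices, so the decomposition has width 2, which upper-bounds the treewidth. On the other hand G contains the 3-clique {0, 1, 2}. A clique must lie in a single bag of any decomposition, so no decomposition can have width below 2. The upper and lower bounds meet at 2, so that is the treewidth.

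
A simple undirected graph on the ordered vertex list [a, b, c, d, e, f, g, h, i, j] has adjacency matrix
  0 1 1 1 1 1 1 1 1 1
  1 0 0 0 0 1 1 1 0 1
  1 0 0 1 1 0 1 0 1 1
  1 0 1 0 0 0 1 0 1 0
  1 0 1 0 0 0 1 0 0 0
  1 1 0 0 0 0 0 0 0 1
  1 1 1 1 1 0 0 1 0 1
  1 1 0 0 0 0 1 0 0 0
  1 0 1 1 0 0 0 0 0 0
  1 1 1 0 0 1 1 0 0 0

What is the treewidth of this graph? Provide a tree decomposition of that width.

Treewidth 3.
Bags: B1 = {a, b, g, h}  B2 = {a, b, g, j}  B3 = {a, c, g, j}  B4 = {a, c, e, g}  B5 = {a, b, f, j}  B6 = {a, c, d, g}  B7 = {a, c, d, i}
Tree: B1–B2, B2–B3, B3–B4, B2–B5, B3–B6, B6–B7

Every bag has size at most 4, so the width is 4 − 1 = 3 and tw(G) ≤ 3. Conversely, {a, b, g, h} is a clique of size 4, and the vertices of any clique must share a bag in every tree decomposition; so some bag has ≥ 4 vertices and tw(G) ≥ 3. The upper and lower bounds meet at 3, so that is the treewidth.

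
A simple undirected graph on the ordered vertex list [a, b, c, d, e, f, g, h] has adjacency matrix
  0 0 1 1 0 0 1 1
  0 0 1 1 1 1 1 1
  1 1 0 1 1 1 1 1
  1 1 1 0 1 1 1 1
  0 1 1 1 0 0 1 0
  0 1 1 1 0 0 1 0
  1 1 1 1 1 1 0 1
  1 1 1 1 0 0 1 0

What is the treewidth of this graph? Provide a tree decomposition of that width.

Treewidth 4.
Bags: B1 = {b, c, d, e, g}  B2 = {b, c, d, g, h}  B3 = {b, c, d, f, g}  B4 = {a, c, d, g, h}
Tree: B1–B2, B2–B3, B2–B4

Every bag has size at most 5, so the width is 5 − 1 = 4 and tw(G) ≤ 4. On the other hand G contains the 5-clique {a, c, d, g, h}. A clique must lie in a single bag of any decomposition, so no decomposition can have width below 4. Combining the bounds, tw(G) = 4.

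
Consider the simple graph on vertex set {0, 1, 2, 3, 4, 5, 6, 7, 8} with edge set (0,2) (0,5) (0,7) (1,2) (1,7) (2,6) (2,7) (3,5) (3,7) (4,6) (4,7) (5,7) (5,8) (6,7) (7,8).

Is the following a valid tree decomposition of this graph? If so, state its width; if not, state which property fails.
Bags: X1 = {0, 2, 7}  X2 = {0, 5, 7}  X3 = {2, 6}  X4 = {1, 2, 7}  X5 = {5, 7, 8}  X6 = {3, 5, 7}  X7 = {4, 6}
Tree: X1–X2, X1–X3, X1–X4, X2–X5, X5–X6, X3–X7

A tree decomposition must satisfy three properties: every vertex lies in some bag; for every edge, both endpoints lie together in some bag; and for every vertex, the bags containing it form a connected subtree. Here edge (7,6) lies in no bag, so the decomposition is invalid.

No — edge (7,6) lies in no bag.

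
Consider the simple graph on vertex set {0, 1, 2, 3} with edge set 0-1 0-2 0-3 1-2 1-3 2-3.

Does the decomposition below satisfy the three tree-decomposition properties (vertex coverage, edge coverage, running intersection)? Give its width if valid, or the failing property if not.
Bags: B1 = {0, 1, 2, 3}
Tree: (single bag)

Yes; width 3.

Vertex coverage: the bags together contain {0, 1, 2, 3}, the full vertex set. Edge coverage: each edge of G has both endpoints in at least one bag. Running intersection: for every vertex, the bags containing it form a connected subtree. All three properties hold, so this is a valid tree decomposition of width max|bag| − 1 = 3, and hence tw(G) ≤ 3.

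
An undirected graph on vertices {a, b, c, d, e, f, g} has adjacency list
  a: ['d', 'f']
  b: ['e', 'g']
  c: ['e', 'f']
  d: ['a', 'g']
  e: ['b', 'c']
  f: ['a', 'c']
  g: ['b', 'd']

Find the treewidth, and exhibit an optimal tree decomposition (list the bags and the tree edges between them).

Every bag has size at most 3, so the width is 3 − 1 = 2 and tw(G) ≤ 2. Since f–a–d–g–b–e–c–f is a cycle in G, G is not acyclic. Forests are exactly the graphs of treewidth ≤ 1, so tw(G) ≥ 2. Combining the bounds, tw(G) = 2.

Treewidth 2.
Bags: B1 = {a, d, f}  B2 = {d, f, g}  B3 = {b, f, g}  B4 = {b, e, f}  B5 = {c, e, f}
Tree: B1–B2, B2–B3, B3–B4, B4–B5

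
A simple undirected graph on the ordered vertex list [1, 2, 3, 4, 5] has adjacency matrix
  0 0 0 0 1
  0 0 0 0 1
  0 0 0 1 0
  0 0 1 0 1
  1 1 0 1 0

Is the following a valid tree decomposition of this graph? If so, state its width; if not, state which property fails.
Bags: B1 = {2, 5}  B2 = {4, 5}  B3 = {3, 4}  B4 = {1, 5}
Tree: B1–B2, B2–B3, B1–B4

Yes; width 1.

Checking the three conditions: (i) the bags cover all of {1, 2, 3, 4, 5}; (ii) for each edge, some bag contains both endpoints; (iii) the bags containing any fixed vertex form a subtree. All hold, so the decomposition is valid with width 2 − 1 = 1.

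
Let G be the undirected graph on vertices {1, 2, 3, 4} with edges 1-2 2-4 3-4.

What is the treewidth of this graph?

1

A width-1 tree decomposition is:
Bags: B1 = {3, 4}  B2 = {2, 4}  B3 = {1, 2}
Tree: B1–B2, B2–B3
Every bag has size at most 2, so the width is 2 − 1 = 1 and tw(G) ≤ 1. G has an edge, so its treewidth is at least 1. Combining the bounds, tw(G) = 1.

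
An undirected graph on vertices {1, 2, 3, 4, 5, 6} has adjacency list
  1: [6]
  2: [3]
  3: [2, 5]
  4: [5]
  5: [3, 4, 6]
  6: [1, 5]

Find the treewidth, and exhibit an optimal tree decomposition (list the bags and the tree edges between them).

Treewidth 1.
One such decomposition:
Bags: B1 = {5, 6}  B2 = {4, 5}  B3 = {3, 5}  B4 = {1, 6}  B5 = {2, 3}
Tree: B1–B2, B2–B3, B1–B4, B3–B5

Each bag holds 2 vertices, so the decomposition has width 1, which upper-bounds the treewidth. G has an edge, so its treewidth is at least 1. Hence tw(G) = 1 exactly.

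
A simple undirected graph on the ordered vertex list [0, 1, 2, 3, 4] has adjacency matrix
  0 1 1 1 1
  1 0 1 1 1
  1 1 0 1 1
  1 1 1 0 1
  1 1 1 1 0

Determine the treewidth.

4

A width-4 tree decomposition is:
Bags: B1 = {0, 1, 2, 3, 4}
Tree: (single bag)
With just one bag of size 5, the width is 5 − 1 = 4, so tw(G) ≤ 4. Conversely, {0, 1, 2, 3, 4} is a clique of size 5, and the vertices of any clique must share a bag in every tree decomposition; so some bag has ≥ 5 vertices and tw(G) ≥ 4. Hence tw(G) = 4 exactly.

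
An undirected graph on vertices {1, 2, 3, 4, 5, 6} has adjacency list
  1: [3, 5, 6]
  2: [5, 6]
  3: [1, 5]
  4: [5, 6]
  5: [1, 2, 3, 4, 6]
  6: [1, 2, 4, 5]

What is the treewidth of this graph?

A width-2 tree decomposition is:
Bags: B1 = {1, 5, 6}  B2 = {4, 5, 6}  B3 = {1, 3, 5}  B4 = {2, 5, 6}
Tree: B1–B2, B1–B3, B2–B4
Each bag holds 3 vertices, so the decomposition has width 2, which upper-bounds the treewidth. On the other hand G contains the 3-clique {1, 3, 5}. A clique must lie in a single bag of any decomposition, so no decomposition can have width below 2. The upper and lower bounds meet at 2, so that is the treewidth.

2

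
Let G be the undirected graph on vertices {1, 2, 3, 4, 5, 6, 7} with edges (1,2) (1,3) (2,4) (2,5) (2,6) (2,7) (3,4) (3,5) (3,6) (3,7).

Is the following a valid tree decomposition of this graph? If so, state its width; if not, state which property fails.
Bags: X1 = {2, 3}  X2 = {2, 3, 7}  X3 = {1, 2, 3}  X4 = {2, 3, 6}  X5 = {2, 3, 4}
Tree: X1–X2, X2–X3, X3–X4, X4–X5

No — vertex 5 appears in no bag.

A tree decomposition must satisfy three properties: every vertex lies in some bag; for every edge, both endpoints lie together in some bag; and for every vertex, the bags containing it form a connected subtree. Here vertex 5 appears in no bag, so the decomposition is invalid.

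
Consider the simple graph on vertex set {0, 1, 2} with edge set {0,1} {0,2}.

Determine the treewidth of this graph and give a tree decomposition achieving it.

Treewidth 1.
One optimal decomposition is:
Bags: B1 = {0, 2}  B2 = {0, 1}
Tree: B1–B2

Every bag has size at most 2, so the width is 2 − 1 = 1 and tw(G) ≤ 1. G has an edge, so its treewidth is at least 1. Hence tw(G) = 1 exactly.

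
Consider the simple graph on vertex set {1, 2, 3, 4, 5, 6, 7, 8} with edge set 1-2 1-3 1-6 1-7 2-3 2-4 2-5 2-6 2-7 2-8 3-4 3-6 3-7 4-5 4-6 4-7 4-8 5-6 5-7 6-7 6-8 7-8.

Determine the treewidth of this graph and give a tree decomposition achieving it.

Every bag has size at most 5, so the width is 5 − 1 = 4 and tw(G) ≤ 4. For the lower bound, the 5 vertices {1, 2, 3, 6, 7} are pairwise adjacent, and any tree decomposition puts a clique entirely inside one bag — forcing width ≥ 4. Therefore the treewidth is 4.

Treewidth 4.
One optimal decomposition is:
Bags: B1 = {2, 3, 4, 6, 7}  B2 = {1, 2, 3, 6, 7}  B3 = {2, 4, 6, 7, 8}  B4 = {2, 4, 5, 6, 7}
Tree: B1–B2, B1–B3, B1–B4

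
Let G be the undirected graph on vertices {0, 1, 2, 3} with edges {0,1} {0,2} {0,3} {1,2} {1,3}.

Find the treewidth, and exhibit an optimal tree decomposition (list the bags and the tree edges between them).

Treewidth 2.
One optimal decomposition is:
Bags: B1 = {0, 1, 2}  B2 = {0, 1, 3}
Tree: B1–B2

Each bag holds 3 vertices, so the decomposition has width 2, which upper-bounds the treewidth. On the other hand G contains the 3-clique {0, 1, 2}. A clique must lie in a single bag of any decomposition, so no decomposition can have width below 2. Combining the bounds, tw(G) = 2.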